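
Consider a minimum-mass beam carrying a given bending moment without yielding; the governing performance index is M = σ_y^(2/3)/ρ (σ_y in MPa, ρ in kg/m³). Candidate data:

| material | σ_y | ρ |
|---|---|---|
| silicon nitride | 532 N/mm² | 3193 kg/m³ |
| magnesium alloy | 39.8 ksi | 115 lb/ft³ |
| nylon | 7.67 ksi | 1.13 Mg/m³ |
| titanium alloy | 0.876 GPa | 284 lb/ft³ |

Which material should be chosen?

magnesium alloy

In SI units:
  silicon nitride: σ_y = 532.0 MPa, ρ = 3193 kg/m³
  magnesium alloy: σ_y = 274.4 MPa, ρ = 1842 kg/m³
  nylon: σ_y = 52.88 MPa, ρ = 1130 kg/m³
  titanium alloy: σ_y = 876.0 MPa, ρ = 4549 kg/m³
  magnesium alloy: M = 22.9×10⁻³
  silicon nitride: M = 20.6×10⁻³
  titanium alloy: M = 20.1×10⁻³
  nylon: M = 12.5×10⁻³
Magnesium alloy ranks first.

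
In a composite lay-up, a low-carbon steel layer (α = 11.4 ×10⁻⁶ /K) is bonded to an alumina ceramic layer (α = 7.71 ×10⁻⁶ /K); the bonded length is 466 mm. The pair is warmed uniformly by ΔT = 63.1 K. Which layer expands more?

low-carbon steel

α(low-carbon steel) = 11.4×10⁻⁶/K vs α(alumina ceramic) = 7.71×10⁻⁶/K.
Higher α expands more for the same ΔT: low-carbon steel.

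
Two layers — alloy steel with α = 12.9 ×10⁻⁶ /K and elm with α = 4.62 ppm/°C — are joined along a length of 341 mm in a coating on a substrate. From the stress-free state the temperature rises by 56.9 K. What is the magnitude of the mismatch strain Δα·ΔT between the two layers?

Δα = |12.9 − 4.62|×10⁻⁶/K = 8.28×10⁻⁶/K.
Mismatch strain = Δα·ΔT = 8.28×10⁻⁶ × 56.9 = 4.71×10⁻⁴.

4.71×10⁻⁴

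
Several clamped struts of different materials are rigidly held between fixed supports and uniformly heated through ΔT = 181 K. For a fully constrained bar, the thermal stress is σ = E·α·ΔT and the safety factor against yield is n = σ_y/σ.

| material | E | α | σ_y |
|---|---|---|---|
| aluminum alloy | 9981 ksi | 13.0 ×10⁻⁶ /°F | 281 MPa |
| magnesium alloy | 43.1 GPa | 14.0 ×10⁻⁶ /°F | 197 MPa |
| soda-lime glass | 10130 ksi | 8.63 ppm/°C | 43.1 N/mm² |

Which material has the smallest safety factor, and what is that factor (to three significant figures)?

Per material, after unit conversion:
  aluminum alloy: E = 68.82, α = 23.4, σ_y = 281.0 → σ = 291 MPa, n = 0.964
  magnesium alloy: E = 43.10, α = 25.2, σ_y = 197.0 → σ = 197 MPa, n = 1.00
  soda-lime glass: E = 69.84, α = 8.63, σ_y = 43.10 → σ = 109 MPa, n = 0.395
Smallest n: soda-lime glass with n = 0.395.

soda-lime glass, n = 0.395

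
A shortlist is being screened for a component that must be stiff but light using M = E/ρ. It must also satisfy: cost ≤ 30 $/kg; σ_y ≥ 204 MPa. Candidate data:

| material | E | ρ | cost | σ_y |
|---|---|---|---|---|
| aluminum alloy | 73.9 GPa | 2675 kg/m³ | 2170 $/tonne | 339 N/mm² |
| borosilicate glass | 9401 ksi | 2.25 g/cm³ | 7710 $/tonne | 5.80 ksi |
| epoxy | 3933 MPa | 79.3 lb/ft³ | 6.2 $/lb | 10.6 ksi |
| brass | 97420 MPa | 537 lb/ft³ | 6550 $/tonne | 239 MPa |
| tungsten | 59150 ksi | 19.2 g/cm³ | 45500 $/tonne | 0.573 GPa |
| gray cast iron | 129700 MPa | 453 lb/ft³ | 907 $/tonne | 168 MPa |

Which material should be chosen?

Screen on constraints: cost ≤ 30 $/kg; σ_y ≥ 204 MPa. Survivors: aluminum alloy, brass.
In SI units:
  aluminum alloy: E = 73.90 GPa, ρ = 2675 kg/m³
  brass: E = 97.42 GPa, ρ = 8602 kg/m³
  aluminum alloy: M = 27.6 MN·m/kg
  brass: M = 11.3 MN·m/kg
The maximum is for aluminum alloy.

aluminum alloy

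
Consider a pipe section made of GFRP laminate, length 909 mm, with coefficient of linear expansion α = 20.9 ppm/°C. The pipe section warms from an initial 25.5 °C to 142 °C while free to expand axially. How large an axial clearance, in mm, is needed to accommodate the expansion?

2.21 mm

ΔT = 142 − 25.5 = 116.5 K.
ΔL = α·L₀·ΔT = 20.9×10⁻⁶ × 909 mm × 116.5 K = 2.21 mm.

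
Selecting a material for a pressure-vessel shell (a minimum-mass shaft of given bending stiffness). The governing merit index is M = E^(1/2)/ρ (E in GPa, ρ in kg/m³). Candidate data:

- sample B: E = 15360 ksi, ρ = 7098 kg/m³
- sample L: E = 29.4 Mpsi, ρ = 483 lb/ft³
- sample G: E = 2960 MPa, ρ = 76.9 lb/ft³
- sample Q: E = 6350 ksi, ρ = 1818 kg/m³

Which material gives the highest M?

sample Q

Normalizing units and computing the index:
  sample B: E = 105.9 GPa, ρ = 7098 kg/m³
  sample L: E = 202.7 GPa, ρ = 7737 kg/m³
  sample G: E = 2.960 GPa, ρ = 1232 kg/m³
  sample Q: E = 43.78 GPa, ρ = 1818 kg/m³
  sample Q: M = 3.64×10⁻³
  sample L: M = 1.84×10⁻³
  sample B: M = 1.45×10⁻³
  sample G: M = 1.40×10⁻³
Sample Q has the largest M.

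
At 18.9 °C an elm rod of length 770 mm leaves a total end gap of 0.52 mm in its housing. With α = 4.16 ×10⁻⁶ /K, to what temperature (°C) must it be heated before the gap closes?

α·L₀·ΔT = 0.52 mm ⇒ ΔT = 0.52 / (4.16×10⁻⁶ × 770.0) = 162.3 K.
T = 18.9 + 162.3 = 181.2 °C.

181 °C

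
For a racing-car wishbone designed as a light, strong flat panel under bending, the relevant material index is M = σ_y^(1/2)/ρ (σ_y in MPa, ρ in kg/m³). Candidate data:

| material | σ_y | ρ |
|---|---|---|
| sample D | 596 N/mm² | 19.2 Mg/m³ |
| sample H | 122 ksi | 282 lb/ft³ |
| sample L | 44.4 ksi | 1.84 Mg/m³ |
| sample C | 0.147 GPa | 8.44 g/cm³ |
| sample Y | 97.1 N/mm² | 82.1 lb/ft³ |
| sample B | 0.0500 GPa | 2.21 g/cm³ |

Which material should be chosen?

After converting to SI:
  sample D: σ_y = 596.0 MPa, ρ = 19200 kg/m³
  sample H: σ_y = 841.2 MPa, ρ = 4517 kg/m³
  sample L: σ_y = 306.1 MPa, ρ = 1840 kg/m³
  sample C: σ_y = 147.0 MPa, ρ = 8440 kg/m³
  sample Y: σ_y = 97.10 MPa, ρ = 1315 kg/m³
  sample B: σ_y = 50.00 MPa, ρ = 2210 kg/m³
  sample L: M = 9.51×10⁻³
  sample Y: M = 7.49×10⁻³
  sample H: M = 6.42×10⁻³
  sample B: M = 3.20×10⁻³
  sample C: M = 1.44×10⁻³
  sample D: M = 1.27×10⁻³
Sample L ranks first.

sample L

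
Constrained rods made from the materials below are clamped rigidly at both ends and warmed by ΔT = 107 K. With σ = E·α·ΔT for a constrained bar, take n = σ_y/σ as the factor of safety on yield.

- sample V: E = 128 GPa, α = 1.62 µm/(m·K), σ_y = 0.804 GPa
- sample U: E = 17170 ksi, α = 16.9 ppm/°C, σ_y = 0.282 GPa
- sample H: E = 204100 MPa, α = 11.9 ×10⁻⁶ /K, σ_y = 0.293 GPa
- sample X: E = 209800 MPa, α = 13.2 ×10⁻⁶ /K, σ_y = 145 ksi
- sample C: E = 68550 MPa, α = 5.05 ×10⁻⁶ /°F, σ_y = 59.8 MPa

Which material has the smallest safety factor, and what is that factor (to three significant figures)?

sample C, n = 0.897

With everything in SI (GPa, ×10⁻⁶/K, MPa):
  sample V: E = 128.0, α = 1.62, σ_y = 804.0 → σ = 22.2 MPa, n = 36.2
  sample U: E = 118.4, α = 16.9, σ_y = 282.0 → σ = 214 MPa, n = 1.32
  sample H: E = 204.1, α = 11.9, σ_y = 293.0 → σ = 260 MPa, n = 1.13
  sample X: E = 209.8, α = 13.2, σ_y = 999.7 → σ = 296 MPa, n = 3.37
  sample C: E = 68.55, α = 9.09, σ_y = 59.80 → σ = 66.7 MPa, n = 0.897
Smallest n: sample C with n = 0.897.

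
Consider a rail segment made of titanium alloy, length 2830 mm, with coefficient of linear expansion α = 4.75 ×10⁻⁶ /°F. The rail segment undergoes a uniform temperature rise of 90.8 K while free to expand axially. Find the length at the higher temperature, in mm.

2832.2 mm

Convert α: 4.75×10⁻⁶/°F × (9/5) = 8.55×10⁻⁶/K.
ΔL = α·L₀·ΔT = 8.55×10⁻⁶ × 2830 mm × 90.80 K = 2.20 mm.
L = L₀ + ΔL = 2830 + 2.20 = 2832.2 mm.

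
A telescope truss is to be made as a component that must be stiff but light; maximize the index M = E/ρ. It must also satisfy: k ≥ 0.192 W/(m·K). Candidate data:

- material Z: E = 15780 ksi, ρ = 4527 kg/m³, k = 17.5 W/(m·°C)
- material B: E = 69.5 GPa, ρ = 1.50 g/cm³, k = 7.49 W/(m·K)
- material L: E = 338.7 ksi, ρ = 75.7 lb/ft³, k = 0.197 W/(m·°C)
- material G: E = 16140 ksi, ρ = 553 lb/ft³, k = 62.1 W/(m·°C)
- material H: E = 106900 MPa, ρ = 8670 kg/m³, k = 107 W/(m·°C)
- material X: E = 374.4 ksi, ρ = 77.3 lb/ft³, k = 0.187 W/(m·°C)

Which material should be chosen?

material B

Screen on constraints: k ≥ 0.192 W/(m·K). Survivors: material Z, material B, material L, material G, material H.
In SI units:
  material Z: E = 108.8 GPa, ρ = 4527 kg/m³
  material B: E = 69.50 GPa, ρ = 1500 kg/m³
  material L: E = 2.335 GPa, ρ = 1213 kg/m³
  material G: E = 111.3 GPa, ρ = 8858 kg/m³
  material H: E = 106.9 GPa, ρ = 8670 kg/m³
  material B: M = 46.3 MN·m/kg
  material Z: M = 24.0 MN·m/kg
  material G: M = 12.6 MN·m/kg
  material H: M = 12.3 MN·m/kg
  material L: M = 1.93 MN·m/kg
Material B ranks first.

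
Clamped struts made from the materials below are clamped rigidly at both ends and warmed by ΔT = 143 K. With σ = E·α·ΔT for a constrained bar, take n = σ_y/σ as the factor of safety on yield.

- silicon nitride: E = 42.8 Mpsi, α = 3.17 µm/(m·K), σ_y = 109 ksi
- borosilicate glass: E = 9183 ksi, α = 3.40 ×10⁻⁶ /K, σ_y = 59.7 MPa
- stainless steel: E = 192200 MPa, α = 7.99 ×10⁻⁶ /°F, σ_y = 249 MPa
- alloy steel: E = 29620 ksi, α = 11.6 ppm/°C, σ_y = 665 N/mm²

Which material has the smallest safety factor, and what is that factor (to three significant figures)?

stainless steel, n = 0.630

With everything in SI (GPa, ×10⁻⁶/K, MPa):
  silicon nitride: E = 295.1, α = 3.17, σ_y = 751.5 → σ = 134 MPa, n = 5.62
  borosilicate glass: E = 63.31, α = 3.40, σ_y = 59.70 → σ = 30.8 MPa, n = 1.94
  stainless steel: E = 192.2, α = 14.4, σ_y = 249.0 → σ = 395 MPa, n = 0.630
  alloy steel: E = 204.2, α = 11.6, σ_y = 665.0 → σ = 339 MPa, n = 1.96
Stainless steel has the lowest safety factor, n = 0.630.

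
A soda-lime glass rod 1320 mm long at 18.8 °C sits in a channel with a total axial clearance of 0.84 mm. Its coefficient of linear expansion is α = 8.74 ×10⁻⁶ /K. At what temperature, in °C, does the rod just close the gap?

α·L₀·ΔT = 0.84 mm ⇒ ΔT = 0.84 / (8.74×10⁻⁶ × 1320.0) = 72.81 K.
T = 18.8 + 72.81 = 91.61 °C.

91.6 °C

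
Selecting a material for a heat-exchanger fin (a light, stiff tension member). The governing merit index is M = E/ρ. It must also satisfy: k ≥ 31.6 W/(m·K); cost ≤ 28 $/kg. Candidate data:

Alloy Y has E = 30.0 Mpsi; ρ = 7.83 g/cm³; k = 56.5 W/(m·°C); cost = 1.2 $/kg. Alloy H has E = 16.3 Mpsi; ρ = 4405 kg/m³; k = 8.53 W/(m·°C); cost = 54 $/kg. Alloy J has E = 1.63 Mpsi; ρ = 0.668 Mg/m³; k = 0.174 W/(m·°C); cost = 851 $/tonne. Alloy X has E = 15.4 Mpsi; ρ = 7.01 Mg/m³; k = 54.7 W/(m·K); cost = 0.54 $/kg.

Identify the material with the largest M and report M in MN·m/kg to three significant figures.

alloy Y, M = 26.4 MN·m/kg

Screen on constraints: k ≥ 31.6 W/(m·K); cost ≤ 28 $/kg. Survivors: alloy Y, alloy X.
Normalizing units and computing the index:
  alloy Y: E = 206.8 GPa, ρ = 7830 kg/m³
  alloy X: E = 106.2 GPa, ρ = 7010 kg/m³
  alloy Y: M = 26.4 MN·m/kg
  alloy X: M = 15.1 MN·m/kg
Alloy Y ranks first.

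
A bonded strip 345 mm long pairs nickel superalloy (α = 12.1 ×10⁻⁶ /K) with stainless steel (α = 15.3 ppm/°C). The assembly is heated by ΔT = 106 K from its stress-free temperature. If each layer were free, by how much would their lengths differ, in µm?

Δα = |12.1 − 15.3|×10⁻⁶/K = 3.20×10⁻⁶/K.
ΔL_mismatch = Δα·L·ΔT = 3.20×10⁻⁶ × 345.0 mm × 106.0 K = 117 µm.

117 µm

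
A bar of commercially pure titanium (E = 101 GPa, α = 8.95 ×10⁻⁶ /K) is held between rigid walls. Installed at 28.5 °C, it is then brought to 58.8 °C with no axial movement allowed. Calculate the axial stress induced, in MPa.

ΔT = 30.30 K. Constrained thermal stress σ = E·α·ΔT = 101.0×10³ MPa × 8.95×10⁻⁶ × 30.30 = 27.4 MPa (compressive).

27.4 MPa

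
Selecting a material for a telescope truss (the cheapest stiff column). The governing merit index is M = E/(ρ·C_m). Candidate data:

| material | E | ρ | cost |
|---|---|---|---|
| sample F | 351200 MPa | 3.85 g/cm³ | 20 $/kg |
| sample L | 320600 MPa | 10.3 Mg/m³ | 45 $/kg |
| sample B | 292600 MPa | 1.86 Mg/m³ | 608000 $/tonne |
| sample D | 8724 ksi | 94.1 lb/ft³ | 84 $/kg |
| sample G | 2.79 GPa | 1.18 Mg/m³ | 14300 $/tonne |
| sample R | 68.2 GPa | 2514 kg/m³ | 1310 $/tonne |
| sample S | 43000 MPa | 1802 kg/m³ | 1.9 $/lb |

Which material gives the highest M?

Convert each candidate to consistent units, then evaluate M:
  sample F: E = 351.2 GPa, ρ = 3850 kg/m³, cost = 20.00 $/kg
  sample L: E = 320.6 GPa, ρ = 10300 kg/m³, cost = 45.00 $/kg
  sample B: E = 292.6 GPa, ρ = 1860 kg/m³, cost = 608.0 $/kg
  sample D: E = 60.15 GPa, ρ = 1507 kg/m³, cost = 84.00 $/kg
  sample G: E = 2.790 GPa, ρ = 1180 kg/m³, cost = 14.30 $/kg
  sample R: E = 68.20 GPa, ρ = 2514 kg/m³, cost = 1.310 $/kg
  sample S: E = 43.00 GPa, ρ = 1802 kg/m³, cost = 4.189 $/kg
  sample R: M = 20.7 MN·m per $
  sample S: M = 5.70 MN·m per $
  sample F: M = 4.56 MN·m per $
  sample L: M = 0.692 MN·m per $
  sample D: M = 0.475 MN·m per $
  sample B: M = 0.259 MN·m per $
  sample G: M = 0.165 MN·m per $
Sample R has the largest M.

sample R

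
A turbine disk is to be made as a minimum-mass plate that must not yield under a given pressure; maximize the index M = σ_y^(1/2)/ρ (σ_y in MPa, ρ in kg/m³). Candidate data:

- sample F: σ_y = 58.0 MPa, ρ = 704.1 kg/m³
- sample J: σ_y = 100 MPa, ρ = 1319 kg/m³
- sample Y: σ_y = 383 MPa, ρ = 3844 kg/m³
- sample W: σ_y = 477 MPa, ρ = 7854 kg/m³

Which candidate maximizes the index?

sample F

Per-candidate index values:
  sample F: M = 10.8×10⁻³
  sample J: M = 7.58×10⁻³
  sample Y: M = 5.09×10⁻³
  sample W: M = 2.78×10⁻³
Sample F ranks first.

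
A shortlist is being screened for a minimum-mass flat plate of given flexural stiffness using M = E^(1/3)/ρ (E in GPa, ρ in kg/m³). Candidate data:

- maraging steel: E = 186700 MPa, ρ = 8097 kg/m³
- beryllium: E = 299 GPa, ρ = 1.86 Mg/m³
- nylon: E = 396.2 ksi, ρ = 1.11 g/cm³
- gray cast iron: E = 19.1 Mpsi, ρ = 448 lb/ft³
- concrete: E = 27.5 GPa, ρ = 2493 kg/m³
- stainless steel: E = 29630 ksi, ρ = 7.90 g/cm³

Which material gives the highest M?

beryllium

After converting to SI:
  maraging steel: E = 186.7 GPa, ρ = 8097 kg/m³
  beryllium: E = 299.0 GPa, ρ = 1860 kg/m³
  nylon: E = 2.732 GPa, ρ = 1110 kg/m³
  gray cast iron: E = 131.7 GPa, ρ = 7176 kg/m³
  concrete: E = 27.50 GPa, ρ = 2493 kg/m³
  stainless steel: E = 204.3 GPa, ρ = 7900 kg/m³
  beryllium: M = 3.60×10⁻³
  nylon: M = 1.26×10⁻³
  concrete: M = 1.21×10⁻³
  stainless steel: M = 0.746×10⁻³
  gray cast iron: M = 0.709×10⁻³
  maraging steel: M = 0.706×10⁻³
Highest index: beryllium.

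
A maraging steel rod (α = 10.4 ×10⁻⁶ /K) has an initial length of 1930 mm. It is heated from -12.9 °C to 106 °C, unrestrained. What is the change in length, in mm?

ΔT = 106 − (-12.9) = 118.9 K.
ΔL = α·L₀·ΔT = 10.4×10⁻⁶ × 1930 mm × 118.9 K = 2.39 mm.

2.39 mm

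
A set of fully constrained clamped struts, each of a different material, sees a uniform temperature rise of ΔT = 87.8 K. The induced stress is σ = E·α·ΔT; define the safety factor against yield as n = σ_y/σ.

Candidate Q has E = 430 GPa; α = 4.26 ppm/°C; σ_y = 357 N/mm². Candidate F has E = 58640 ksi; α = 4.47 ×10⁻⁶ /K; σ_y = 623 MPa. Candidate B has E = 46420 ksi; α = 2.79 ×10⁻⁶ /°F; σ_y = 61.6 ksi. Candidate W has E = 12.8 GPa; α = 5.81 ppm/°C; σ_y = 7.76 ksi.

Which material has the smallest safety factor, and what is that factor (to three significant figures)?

Converting E to GPa, α to ×10⁻⁶/K, σ_y to MPa, then σ and n for each:
  candidate Q: E = 430.0, α = 4.26, σ_y = 357.0 → σ = 161 MPa, n = 2.22
  candidate F: E = 404.3, α = 4.47, σ_y = 623.0 → σ = 159 MPa, n = 3.93
  candidate B: E = 320.1, α = 5.02, σ_y = 424.7 → σ = 141 MPa, n = 3.01
  candidate W: E = 12.80, α = 5.81, σ_y = 53.50 → σ = 6.53 MPa, n = 8.19
Candidate Q has the lowest safety factor, n = 2.22.

candidate Q, n = 2.22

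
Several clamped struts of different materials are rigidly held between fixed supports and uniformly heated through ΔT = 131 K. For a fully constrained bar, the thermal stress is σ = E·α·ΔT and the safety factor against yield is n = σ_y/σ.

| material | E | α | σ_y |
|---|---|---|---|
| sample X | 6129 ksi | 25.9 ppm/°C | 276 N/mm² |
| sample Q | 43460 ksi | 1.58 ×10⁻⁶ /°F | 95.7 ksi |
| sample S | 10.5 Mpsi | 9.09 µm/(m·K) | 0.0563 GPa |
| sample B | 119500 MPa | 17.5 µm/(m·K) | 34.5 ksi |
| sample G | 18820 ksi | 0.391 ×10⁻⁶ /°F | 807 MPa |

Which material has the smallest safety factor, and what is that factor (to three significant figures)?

sample S, n = 0.653

In consistent units (E in GPa, α in ×10⁻⁶/K, σ_y in MPa):
  sample X: E = 42.26, α = 25.9, σ_y = 276.0 → σ = 143 MPa, n = 1.92
  sample Q: E = 299.6, α = 2.84, σ_y = 659.8 → σ = 112 MPa, n = 5.91
  sample S: E = 72.39, α = 9.09, σ_y = 56.30 → σ = 86.2 MPa, n = 0.653
  sample B: E = 119.5, α = 17.5, σ_y = 237.9 → σ = 274 MPa, n = 0.868
  sample G: E = 129.8, α = 0.704, σ_y = 807.0 → σ = 12.0 MPa, n = 67.5
Sample S has the lowest safety factor, n = 0.653.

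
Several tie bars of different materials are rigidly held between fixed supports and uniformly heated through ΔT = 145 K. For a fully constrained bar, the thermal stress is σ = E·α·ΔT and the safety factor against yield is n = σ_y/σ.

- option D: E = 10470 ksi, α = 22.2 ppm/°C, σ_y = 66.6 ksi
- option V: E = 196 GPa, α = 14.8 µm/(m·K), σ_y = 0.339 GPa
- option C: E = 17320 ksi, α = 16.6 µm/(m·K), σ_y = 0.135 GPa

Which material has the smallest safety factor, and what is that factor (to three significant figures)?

option C, n = 0.470

With everything in SI (GPa, ×10⁻⁶/K, MPa):
  option D: E = 72.19, α = 22.2, σ_y = 459.2 → σ = 232 MPa, n = 1.98
  option V: E = 196.0, α = 14.8, σ_y = 339.0 → σ = 421 MPa, n = 0.806
  option C: E = 119.4, α = 16.6, σ_y = 135.0 → σ = 287 MPa, n = 0.470
The minimum is option C at n = 0.470.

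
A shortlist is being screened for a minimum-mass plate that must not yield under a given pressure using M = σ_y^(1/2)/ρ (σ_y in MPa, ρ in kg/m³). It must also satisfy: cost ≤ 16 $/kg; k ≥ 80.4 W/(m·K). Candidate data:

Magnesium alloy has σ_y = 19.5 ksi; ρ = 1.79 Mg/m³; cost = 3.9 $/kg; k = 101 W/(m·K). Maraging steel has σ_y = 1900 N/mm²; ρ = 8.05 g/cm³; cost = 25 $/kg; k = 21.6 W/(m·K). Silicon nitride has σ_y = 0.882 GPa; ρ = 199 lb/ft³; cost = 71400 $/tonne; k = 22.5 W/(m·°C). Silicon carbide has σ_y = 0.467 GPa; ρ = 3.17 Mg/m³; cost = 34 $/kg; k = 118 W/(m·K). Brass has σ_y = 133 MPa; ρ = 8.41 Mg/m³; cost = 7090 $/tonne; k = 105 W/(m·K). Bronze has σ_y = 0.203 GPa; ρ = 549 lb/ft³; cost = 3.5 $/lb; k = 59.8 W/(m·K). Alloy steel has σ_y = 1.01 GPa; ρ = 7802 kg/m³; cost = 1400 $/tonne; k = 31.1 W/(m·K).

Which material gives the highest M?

Screen on constraints: cost ≤ 16 $/kg; k ≥ 80.4 W/(m·K). Survivors: magnesium alloy, brass.
In SI units:
  magnesium alloy: σ_y = 134.4 MPa, ρ = 1790 kg/m³
  brass: σ_y = 133.0 MPa, ρ = 8410 kg/m³
  magnesium alloy: M = 6.48×10⁻³
  brass: M = 1.37×10⁻³
The maximum is for magnesium alloy.

magnesium alloy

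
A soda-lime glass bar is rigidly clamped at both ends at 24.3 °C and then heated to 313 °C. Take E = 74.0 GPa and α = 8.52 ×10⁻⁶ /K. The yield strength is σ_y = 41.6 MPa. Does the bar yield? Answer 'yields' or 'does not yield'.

ΔT = 288.7 K. Constrained thermal stress σ = E·α·ΔT = 74.00×10³ MPa × 8.52×10⁻⁶ × 288.7 = 182 MPa (compressive).
Compare to σ_y = 41.6 MPa: σ ≥ σ_y, so it yields.

yields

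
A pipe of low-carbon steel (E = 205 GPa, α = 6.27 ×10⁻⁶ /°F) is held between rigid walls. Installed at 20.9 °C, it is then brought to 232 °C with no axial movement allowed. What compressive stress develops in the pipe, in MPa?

488 MPa

α = 6.27×10⁻⁶/°F × 9/5 = 11.3×10⁻⁶/K.
ΔT = 211.1 K. Constrained thermal stress σ = E·α·ΔT = 205.0×10³ MPa × 11.3×10⁻⁶ × 211.1 = 488 MPa (compressive).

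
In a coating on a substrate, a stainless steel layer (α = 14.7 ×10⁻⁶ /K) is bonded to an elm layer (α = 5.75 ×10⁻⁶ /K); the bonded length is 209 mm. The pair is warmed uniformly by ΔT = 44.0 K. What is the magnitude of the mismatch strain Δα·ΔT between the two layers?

Δα = |14.7 − 5.75|×10⁻⁶/K = 8.95×10⁻⁶/K.
Mismatch strain = Δα·ΔT = 8.95×10⁻⁶ × 44.0 = 3.94×10⁻⁴.

3.94×10⁻⁴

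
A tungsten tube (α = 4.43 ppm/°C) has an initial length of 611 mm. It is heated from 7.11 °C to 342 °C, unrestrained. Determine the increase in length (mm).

0.906 mm

ΔT = 342 − 7.11 = 334.9 K.
ΔL = α·L₀·ΔT = 4.43×10⁻⁶ × 611 mm × 334.9 K = 0.906 mm.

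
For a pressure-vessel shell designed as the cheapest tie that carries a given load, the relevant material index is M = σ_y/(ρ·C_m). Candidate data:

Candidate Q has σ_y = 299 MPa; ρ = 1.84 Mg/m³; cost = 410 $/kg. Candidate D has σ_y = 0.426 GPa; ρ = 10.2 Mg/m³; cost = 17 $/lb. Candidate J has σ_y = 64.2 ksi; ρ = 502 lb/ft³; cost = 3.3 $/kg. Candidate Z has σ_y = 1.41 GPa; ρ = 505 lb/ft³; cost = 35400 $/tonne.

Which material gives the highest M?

candidate J

Putting every candidate on a common basis:
  candidate Q: σ_y = 299.0 MPa, ρ = 1840 kg/m³, cost = 410.0 $/kg
  candidate D: σ_y = 426.0 MPa, ρ = 10200 kg/m³, cost = 37.48 $/kg
  candidate J: σ_y = 442.6 MPa, ρ = 8041 kg/m³, cost = 3.300 $/kg
  candidate Z: σ_y = 1410 MPa, ρ = 8089 kg/m³, cost = 35.40 $/kg
  candidate J: M = 16.7 kN·m per $
  candidate Z: M = 4.92 kN·m per $
  candidate D: M = 1.11 kN·m per $
  candidate Q: M = 0.396 kN·m per $
Candidate J ranks first.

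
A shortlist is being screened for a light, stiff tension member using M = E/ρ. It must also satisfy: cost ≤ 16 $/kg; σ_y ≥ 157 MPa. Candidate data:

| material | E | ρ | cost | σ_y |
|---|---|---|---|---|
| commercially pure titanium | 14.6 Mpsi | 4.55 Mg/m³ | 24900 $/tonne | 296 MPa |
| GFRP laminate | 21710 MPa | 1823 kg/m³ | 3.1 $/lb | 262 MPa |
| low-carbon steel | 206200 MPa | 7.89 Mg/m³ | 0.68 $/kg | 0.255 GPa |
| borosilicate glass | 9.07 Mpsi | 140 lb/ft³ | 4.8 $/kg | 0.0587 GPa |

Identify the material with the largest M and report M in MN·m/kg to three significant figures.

low-carbon steel, M = 26.1 MN·m/kg

Screen on constraints: cost ≤ 16 $/kg; σ_y ≥ 157 MPa. Survivors: GFRP laminate, low-carbon steel.
Normalizing units and computing the index:
  GFRP laminate: E = 21.71 GPa, ρ = 1823 kg/m³
  low-carbon steel: E = 206.2 GPa, ρ = 7890 kg/m³
  low-carbon steel: M = 26.1 MN·m/kg
  GFRP laminate: M = 11.9 MN·m/kg
Highest index: low-carbon steel.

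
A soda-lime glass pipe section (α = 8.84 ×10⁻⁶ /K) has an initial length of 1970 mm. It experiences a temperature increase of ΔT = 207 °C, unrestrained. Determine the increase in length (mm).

3.60 mm

ΔL = α·L₀·ΔT = 8.84×10⁻⁶ × 1970 mm × 207.0 K = 3.60 mm.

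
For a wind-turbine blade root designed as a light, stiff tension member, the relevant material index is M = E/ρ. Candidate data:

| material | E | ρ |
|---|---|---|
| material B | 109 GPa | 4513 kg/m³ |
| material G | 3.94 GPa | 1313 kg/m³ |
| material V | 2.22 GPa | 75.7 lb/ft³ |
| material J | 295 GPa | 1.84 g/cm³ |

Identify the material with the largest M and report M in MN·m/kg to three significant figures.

material J, M = 160 MN·m/kg

After converting to SI:
  material B: E = 109.0 GPa, ρ = 4513 kg/m³
  material G: E = 3.940 GPa, ρ = 1313 kg/m³
  material V: E = 2.220 GPa, ρ = 1213 kg/m³
  material J: E = 295.0 GPa, ρ = 1840 kg/m³
  material J: M = 160 MN·m/kg
  material B: M = 24.2 MN·m/kg
  material G: M = 3.00 MN·m/kg
  material V: M = 1.83 MN·m/kg
Material J ranks first.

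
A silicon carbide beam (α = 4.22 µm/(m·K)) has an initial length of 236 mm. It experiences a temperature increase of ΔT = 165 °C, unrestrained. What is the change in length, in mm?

ΔL = α·L₀·ΔT = 4.22×10⁻⁶ × 236 mm × 165.0 K = 0.164 mm.

0.164 mm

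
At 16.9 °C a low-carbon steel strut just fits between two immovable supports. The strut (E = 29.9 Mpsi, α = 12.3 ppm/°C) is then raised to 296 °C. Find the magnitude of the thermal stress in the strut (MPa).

E = 29.9 Mpsi = 206.2 GPa.
ΔT = 279.1 K. Constrained thermal stress σ = E·α·ΔT = 206.2×10³ MPa × 12.3×10⁻⁶ × 279.1 = 708 MPa (compressive).

708 MPa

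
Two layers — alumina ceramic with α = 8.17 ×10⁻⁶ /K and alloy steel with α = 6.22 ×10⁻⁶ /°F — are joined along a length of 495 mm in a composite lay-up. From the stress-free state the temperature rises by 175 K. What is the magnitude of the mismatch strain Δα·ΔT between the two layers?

5.30×10⁻⁴

alloy steel: α = 6.22×10⁻⁶/°F × 9/5 = 11.2×10⁻⁶/K.
Δα = |8.17 − 11.2|×10⁻⁶/K = 3.03×10⁻⁶/K.
Mismatch strain = Δα·ΔT = 3.03×10⁻⁶ × 175.0 = 5.30×10⁻⁴.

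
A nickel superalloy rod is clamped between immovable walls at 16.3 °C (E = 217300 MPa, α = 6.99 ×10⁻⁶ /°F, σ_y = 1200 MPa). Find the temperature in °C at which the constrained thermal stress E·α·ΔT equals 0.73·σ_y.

337 °C

E = 217300 MPa = 217.3 GPa.
α = 6.99×10⁻⁶/°F × 9/5 = 12.6×10⁻⁶/K.
E·α·ΔT = 876.0 MPa ⇒ ΔT = 876.0 / (217.3×10³ × 12.6×10⁻⁶) = 320.4 K.
T = 16.3 + 320.4 = 336.7 °C.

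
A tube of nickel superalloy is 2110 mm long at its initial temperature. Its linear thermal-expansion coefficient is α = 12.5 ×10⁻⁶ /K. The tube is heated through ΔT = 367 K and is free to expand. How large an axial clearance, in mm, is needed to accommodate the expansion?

9.68 mm

ΔL = α·L₀·ΔT = 12.5×10⁻⁶ × 2110 mm × 367.0 K = 9.68 mm.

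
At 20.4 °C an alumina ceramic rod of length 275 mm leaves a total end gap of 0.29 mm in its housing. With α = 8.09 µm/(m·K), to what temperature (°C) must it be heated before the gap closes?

α·L₀·ΔT = 0.29 mm ⇒ ΔT = 0.29 / (8.09×10⁻⁶ × 275.0) = 130.4 K.
T = 20.4 + 130.4 = 150.8 °C.

151 °C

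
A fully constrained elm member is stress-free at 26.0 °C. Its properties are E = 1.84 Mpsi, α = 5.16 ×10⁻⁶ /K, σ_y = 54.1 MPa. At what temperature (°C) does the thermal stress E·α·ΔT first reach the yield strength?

E = 1.84 Mpsi = 12.69 GPa.
E·α·ΔT = 54.10 MPa ⇒ ΔT = 54.10 / (12.69×10³ × 5.16×10⁻⁶) = 826.4 K.
T = 26.0 + 826.4 = 852.4 °C.

852 °C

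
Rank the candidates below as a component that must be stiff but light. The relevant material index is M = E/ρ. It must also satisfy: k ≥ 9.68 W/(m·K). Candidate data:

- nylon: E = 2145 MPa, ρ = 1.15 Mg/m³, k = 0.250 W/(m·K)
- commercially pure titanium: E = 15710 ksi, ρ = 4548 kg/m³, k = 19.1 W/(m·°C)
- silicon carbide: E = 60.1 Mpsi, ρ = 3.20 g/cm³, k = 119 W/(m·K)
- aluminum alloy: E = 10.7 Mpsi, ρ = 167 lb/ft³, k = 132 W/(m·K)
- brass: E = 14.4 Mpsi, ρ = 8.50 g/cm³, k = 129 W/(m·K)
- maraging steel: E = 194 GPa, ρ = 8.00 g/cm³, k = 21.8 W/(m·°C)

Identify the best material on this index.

Screen on constraints: k ≥ 9.68 W/(m·K). Survivors: commercially pure titanium, silicon carbide, aluminum alloy, brass, maraging steel.
In SI units:
  commercially pure titanium: E = 108.3 GPa, ρ = 4548 kg/m³
  silicon carbide: E = 414.4 GPa, ρ = 3200 kg/m³
  aluminum alloy: E = 73.77 GPa, ρ = 2675 kg/m³
  brass: E = 99.28 GPa, ρ = 8500 kg/m³
  maraging steel: E = 194.0 GPa, ρ = 8000 kg/m³
  silicon carbide: M = 129 MN·m/kg
  aluminum alloy: M = 27.6 MN·m/kg
  maraging steel: M = 24.2 MN·m/kg
  commercially pure titanium: M = 23.8 MN·m/kg
  brass: M = 11.7 MN·m/kg
The maximum is for silicon carbide.

silicon carbide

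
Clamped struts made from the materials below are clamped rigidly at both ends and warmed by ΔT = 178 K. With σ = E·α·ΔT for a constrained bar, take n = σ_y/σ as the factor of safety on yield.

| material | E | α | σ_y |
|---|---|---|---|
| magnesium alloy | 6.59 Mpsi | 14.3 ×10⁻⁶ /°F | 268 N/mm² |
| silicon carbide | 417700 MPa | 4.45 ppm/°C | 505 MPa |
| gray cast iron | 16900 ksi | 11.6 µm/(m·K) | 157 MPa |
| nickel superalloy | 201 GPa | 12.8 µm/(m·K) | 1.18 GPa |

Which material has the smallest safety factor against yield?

gray cast iron

Converting E to GPa, α to ×10⁻⁶/K, σ_y to MPa, then σ and n for each:
  magnesium alloy: E = 45.44, α = 25.7, σ_y = 268.0 → σ = 208 MPa, n = 1.29
  silicon carbide: E = 417.7, α = 4.45, σ_y = 505.0 → σ = 331 MPa, n = 1.53
  gray cast iron: E = 116.5, α = 11.6, σ_y = 157.0 → σ = 241 MPa, n = 0.653
  nickel superalloy: E = 201.0, α = 12.8, σ_y = 1180 → σ = 458 MPa, n = 2.58
Gray cast iron has the lowest safety factor, n = 0.653.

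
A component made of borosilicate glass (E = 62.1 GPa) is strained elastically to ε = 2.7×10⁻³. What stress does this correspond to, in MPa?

σ = E·ε = 62100 MPa × 2.7×10⁻³ = 168 MPa.

168 MPa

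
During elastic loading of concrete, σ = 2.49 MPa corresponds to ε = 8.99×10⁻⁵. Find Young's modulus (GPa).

E = σ/ε = 2.49 MPa / 8.99×10⁻⁵ = 27700 MPa = 27.7 GPa.

27.7 GPa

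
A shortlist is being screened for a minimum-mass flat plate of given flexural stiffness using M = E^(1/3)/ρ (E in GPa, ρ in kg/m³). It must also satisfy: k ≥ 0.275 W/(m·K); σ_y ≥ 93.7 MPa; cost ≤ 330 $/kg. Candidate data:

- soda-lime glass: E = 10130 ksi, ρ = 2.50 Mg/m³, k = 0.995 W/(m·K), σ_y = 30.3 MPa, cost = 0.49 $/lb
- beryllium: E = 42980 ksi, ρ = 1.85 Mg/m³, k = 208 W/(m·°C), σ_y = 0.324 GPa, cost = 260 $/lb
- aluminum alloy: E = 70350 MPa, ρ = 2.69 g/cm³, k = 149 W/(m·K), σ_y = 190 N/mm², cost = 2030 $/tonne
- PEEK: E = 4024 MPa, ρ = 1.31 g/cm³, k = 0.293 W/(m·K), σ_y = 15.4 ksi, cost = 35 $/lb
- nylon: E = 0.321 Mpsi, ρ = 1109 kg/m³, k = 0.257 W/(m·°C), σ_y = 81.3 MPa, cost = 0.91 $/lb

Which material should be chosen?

aluminum alloy

Screen on constraints: k ≥ 0.275 W/(m·K); σ_y ≥ 93.7 MPa; cost ≤ 330 $/kg. Survivors: aluminum alloy, PEEK.
After converting to SI:
  aluminum alloy: E = 70.35 GPa, ρ = 2690 kg/m³
  PEEK: E = 4.024 GPa, ρ = 1310 kg/m³
  aluminum alloy: M = 1.53×10⁻³
  PEEK: M = 1.21×10⁻³
Aluminum alloy ranks first.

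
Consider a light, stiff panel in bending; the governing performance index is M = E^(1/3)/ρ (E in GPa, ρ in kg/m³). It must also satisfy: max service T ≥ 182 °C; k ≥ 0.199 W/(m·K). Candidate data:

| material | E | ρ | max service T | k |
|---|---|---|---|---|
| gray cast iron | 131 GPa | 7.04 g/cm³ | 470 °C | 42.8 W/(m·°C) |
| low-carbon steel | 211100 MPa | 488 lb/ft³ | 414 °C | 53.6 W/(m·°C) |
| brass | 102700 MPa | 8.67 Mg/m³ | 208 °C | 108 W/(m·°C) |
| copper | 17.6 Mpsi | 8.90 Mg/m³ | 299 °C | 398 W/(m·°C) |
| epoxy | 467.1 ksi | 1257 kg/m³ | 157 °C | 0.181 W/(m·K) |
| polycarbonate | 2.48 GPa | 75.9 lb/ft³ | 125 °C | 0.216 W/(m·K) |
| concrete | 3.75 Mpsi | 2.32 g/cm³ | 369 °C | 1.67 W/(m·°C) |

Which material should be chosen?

concrete

Screen on constraints: max service T ≥ 182 °C; k ≥ 0.199 W/(m·K). Survivors: gray cast iron, low-carbon steel, brass, copper, concrete.
Normalizing units and computing the index:
  gray cast iron: E = 131.0 GPa, ρ = 7040 kg/m³
  low-carbon steel: E = 211.1 GPa, ρ = 7817 kg/m³
  brass: E = 102.7 GPa, ρ = 8670 kg/m³
  copper: E = 121.3 GPa, ρ = 8900 kg/m³
  concrete: E = 25.86 GPa, ρ = 2320 kg/m³
  concrete: M = 1.27×10⁻³
  low-carbon steel: M = 0.762×10⁻³
  gray cast iron: M = 0.721×10⁻³
  copper: M = 0.556×10⁻³
  brass: M = 0.540×10⁻³
The maximum is for concrete.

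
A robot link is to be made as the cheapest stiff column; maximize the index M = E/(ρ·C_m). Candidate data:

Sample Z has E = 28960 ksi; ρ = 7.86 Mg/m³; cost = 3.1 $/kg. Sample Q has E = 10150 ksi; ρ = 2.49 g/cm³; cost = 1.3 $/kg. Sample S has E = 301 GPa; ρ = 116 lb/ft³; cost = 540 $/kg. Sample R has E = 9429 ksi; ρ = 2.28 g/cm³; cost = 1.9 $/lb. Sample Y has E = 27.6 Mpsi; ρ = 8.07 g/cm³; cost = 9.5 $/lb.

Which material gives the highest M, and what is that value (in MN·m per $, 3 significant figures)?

Convert each candidate to consistent units, then evaluate M:
  sample Z: E = 199.7 GPa, ρ = 7860 kg/m³, cost = 3.100 $/kg
  sample Q: E = 69.98 GPa, ρ = 2490 kg/m³, cost = 1.300 $/kg
  sample S: E = 301.0 GPa, ρ = 1858 kg/m³, cost = 540.0 $/kg
  sample R: E = 65.01 GPa, ρ = 2280 kg/m³, cost = 4.189 $/kg
  sample Y: E = 190.3 GPa, ρ = 8070 kg/m³, cost = 20.94 $/kg
  sample Q: M = 21.6 MN·m per $
  sample Z: M = 8.19 MN·m per $
  sample R: M = 6.81 MN·m per $
  sample Y: M = 1.13 MN·m per $
  sample S: M = 0.300 MN·m per $
The maximum is for sample Q.

sample Q, M = 21.6 MN·m per $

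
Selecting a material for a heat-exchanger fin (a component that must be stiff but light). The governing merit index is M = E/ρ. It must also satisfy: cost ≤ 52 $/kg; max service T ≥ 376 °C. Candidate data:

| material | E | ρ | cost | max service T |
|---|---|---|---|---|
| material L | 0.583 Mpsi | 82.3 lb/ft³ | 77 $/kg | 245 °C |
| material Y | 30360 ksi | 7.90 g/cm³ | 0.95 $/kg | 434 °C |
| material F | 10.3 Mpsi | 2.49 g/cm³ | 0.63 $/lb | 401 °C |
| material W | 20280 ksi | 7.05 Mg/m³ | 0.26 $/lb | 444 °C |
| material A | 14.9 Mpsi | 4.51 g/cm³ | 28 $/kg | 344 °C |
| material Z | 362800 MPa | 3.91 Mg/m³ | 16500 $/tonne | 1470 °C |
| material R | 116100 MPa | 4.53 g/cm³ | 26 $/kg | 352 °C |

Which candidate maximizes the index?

Screen on constraints: cost ≤ 52 $/kg; max service T ≥ 376 °C. Survivors: material Y, material F, material W, material Z.
Normalizing units and computing the index:
  material Y: E = 209.3 GPa, ρ = 7900 kg/m³
  material F: E = 71.02 GPa, ρ = 2490 kg/m³
  material W: E = 139.8 GPa, ρ = 7050 kg/m³
  material Z: E = 362.8 GPa, ρ = 3910 kg/m³
  material Z: M = 92.8 MN·m/kg
  material F: M = 28.5 MN·m/kg
  material Y: M = 26.5 MN·m/kg
  material W: M = 19.8 MN·m/kg
Material Z has the largest M.

material Z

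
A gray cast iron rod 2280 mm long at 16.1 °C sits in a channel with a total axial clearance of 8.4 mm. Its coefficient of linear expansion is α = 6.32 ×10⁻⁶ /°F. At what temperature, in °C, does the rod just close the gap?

340 °C

α = 6.32×10⁻⁶/°F × 9/5 = 11.4×10⁻⁶/K.
α·L₀·ΔT = 8.4 mm ⇒ ΔT = 8.4 / (11.4×10⁻⁶ × 2280.0) = 323.9 K.
T = 16.1 + 323.9 = 340.0 °C.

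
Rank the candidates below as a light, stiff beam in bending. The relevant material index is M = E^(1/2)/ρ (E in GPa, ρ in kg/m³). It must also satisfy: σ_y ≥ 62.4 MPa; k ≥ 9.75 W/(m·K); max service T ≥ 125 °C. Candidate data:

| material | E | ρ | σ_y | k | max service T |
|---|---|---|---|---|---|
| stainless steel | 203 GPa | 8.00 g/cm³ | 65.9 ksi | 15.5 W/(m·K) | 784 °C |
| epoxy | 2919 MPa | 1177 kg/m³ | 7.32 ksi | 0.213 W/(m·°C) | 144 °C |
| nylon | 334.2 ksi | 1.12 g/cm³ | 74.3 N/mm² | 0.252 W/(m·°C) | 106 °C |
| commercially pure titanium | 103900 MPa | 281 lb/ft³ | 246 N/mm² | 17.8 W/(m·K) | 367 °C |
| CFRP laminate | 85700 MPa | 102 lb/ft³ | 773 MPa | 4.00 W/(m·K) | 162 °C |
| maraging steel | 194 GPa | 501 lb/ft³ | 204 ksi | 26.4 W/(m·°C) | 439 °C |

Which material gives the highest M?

Screen on constraints: σ_y ≥ 62.4 MPa; k ≥ 9.75 W/(m·K); max service T ≥ 125 °C. Survivors: stainless steel, commercially pure titanium, maraging steel.
Convert each candidate to consistent units, then evaluate M:
  stainless steel: E = 203.0 GPa, ρ = 8000 kg/m³
  commercially pure titanium: E = 103.9 GPa, ρ = 4501 kg/m³
  maraging steel: E = 194.0 GPa, ρ = 8025 kg/m³
  commercially pure titanium: M = 2.26×10⁻³
  stainless steel: M = 1.78×10⁻³
  maraging steel: M = 1.74×10⁻³
Commercially pure titanium has the largest M.

commercially pure titanium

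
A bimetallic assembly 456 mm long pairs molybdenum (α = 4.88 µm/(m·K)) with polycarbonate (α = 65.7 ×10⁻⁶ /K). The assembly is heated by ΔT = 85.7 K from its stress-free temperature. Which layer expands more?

polycarbonate

α(molybdenum) = 4.88×10⁻⁶/K vs α(polycarbonate) = 65.7×10⁻⁶/K.
Higher α expands more for the same ΔT: polycarbonate.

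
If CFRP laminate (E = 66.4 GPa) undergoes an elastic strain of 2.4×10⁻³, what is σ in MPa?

σ = E·ε = 66400 MPa × 2.4×10⁻³ = 159 MPa.

159 MPa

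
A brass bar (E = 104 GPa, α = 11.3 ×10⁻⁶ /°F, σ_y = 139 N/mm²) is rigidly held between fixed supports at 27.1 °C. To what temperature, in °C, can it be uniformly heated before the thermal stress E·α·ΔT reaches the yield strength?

α = 11.3×10⁻⁶/°F × 9/5 = 20.3×10⁻⁶/K.
σ_y = 139 N/mm² = 139.0 MPa.
E·α·ΔT = 139.0 MPa ⇒ ΔT = 139.0 / (104.0×10³ × 20.3×10⁻⁶) = 65.71 K.
T = 27.1 + 65.71 = 92.81 °C.

92.8 °C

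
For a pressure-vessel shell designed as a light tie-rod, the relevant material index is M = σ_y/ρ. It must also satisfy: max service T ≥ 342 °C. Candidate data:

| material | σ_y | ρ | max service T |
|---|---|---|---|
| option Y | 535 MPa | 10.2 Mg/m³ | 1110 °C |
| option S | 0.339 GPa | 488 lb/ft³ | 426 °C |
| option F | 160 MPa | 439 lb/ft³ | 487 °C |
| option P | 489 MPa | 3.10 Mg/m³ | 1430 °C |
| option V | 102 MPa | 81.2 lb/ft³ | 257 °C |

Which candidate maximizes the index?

option P

Screen on constraints: max service T ≥ 342 °C. Survivors: option Y, option S, option F, option P.
Convert each candidate to consistent units, then evaluate M:
  option Y: σ_y = 535.0 MPa, ρ = 10200 kg/m³
  option S: σ_y = 339.0 MPa, ρ = 7817 kg/m³
  option F: σ_y = 160.0 MPa, ρ = 7032 kg/m³
  option P: σ_y = 489.0 MPa, ρ = 3100 kg/m³
  option P: M = 158 kN·m/kg
  option Y: M = 52.5 kN·m/kg
  option S: M = 43.4 kN·m/kg
  option F: M = 22.8 kN·m/kg
Option P ranks first.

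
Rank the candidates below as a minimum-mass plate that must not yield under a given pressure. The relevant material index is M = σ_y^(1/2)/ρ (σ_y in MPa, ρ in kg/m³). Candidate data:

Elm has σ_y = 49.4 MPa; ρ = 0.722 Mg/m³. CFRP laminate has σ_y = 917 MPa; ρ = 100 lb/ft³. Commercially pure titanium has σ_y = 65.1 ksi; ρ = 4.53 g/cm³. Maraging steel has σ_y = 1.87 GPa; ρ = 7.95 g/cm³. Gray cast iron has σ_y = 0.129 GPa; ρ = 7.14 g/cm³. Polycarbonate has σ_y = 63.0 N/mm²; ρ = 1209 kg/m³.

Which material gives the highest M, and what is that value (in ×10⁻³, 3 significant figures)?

After converting to SI:
  elm: σ_y = 49.40 MPa, ρ = 722.0 kg/m³
  CFRP laminate: σ_y = 917.0 MPa, ρ = 1602 kg/m³
  commercially pure titanium: σ_y = 448.8 MPa, ρ = 4530 kg/m³
  maraging steel: σ_y = 1870 MPa, ρ = 7950 kg/m³
  gray cast iron: σ_y = 129.0 MPa, ρ = 7140 kg/m³
  polycarbonate: σ_y = 63.00 MPa, ρ = 1209 kg/m³
  CFRP laminate: M = 18.9×10⁻³
  elm: M = 9.73×10⁻³
  polycarbonate: M = 6.57×10⁻³
  maraging steel: M = 5.44×10⁻³
  commercially pure titanium: M = 4.68×10⁻³
  gray cast iron: M = 1.59×10⁻³
Highest index: CFRP laminate.

CFRP laminate, M = 18.9×10⁻³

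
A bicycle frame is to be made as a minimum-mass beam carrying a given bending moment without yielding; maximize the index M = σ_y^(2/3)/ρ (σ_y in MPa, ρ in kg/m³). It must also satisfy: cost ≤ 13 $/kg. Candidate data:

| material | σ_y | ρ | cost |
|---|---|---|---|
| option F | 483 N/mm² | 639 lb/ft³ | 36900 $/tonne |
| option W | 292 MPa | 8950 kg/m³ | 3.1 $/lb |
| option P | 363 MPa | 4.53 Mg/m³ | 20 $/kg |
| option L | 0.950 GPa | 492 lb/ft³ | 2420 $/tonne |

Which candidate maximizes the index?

Screen on constraints: cost ≤ 13 $/kg. Survivors: option W, option L.
Convert each candidate to consistent units, then evaluate M:
  option W: σ_y = 292.0 MPa, ρ = 8950 kg/m³
  option L: σ_y = 950.0 MPa, ρ = 7881 kg/m³
  option L: M = 12.3×10⁻³
  option W: M = 4.92×10⁻³
The maximum is for option L.

option L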